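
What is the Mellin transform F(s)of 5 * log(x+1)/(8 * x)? -5 * pi * csc(pi * s)/(8 * s - 8)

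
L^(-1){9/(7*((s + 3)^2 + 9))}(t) 3*exp(-3*t)*sin(3*t)/7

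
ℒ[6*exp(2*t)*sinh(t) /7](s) 6/(7*((s - 2) ^2 - 1) ) 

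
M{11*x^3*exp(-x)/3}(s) 11*gamma(s + 3)/3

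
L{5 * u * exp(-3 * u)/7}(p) 5/(7 * (p + 3)^2)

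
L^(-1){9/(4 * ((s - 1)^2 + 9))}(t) 3 * exp(t) * sin(3 * t)/4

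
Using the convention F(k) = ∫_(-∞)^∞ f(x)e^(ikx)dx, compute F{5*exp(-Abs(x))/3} 10/(3*(k^2 + 1))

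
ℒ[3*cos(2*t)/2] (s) 3*s/(2*(s^2 + 4))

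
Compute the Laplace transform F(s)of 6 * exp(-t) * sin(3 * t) 18/((s + 1)^2 + 9)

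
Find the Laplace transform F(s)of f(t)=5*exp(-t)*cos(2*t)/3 5*(s+1)/(3*((s+1)^2+4))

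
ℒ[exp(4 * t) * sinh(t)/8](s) 1/(8 * ((s - 4)^2 - 1))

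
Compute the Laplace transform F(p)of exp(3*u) 1/(p - 3)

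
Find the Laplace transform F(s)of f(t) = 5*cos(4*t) 5*s/(s^2 + 16)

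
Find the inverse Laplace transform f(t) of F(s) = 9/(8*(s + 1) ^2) 9*t*exp(-t) /8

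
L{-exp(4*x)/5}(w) -1/(5*w - 20)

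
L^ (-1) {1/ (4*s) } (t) 1/4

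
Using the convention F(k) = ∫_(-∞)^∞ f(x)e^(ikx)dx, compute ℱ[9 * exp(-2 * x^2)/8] 9 * sqrt(2) * sqrt(pi) * exp(-k^2/8)/16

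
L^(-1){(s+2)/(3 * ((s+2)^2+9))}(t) exp(-2 * t) * cos(3 * t)/3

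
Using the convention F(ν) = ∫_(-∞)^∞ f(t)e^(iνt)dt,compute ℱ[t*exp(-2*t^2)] sqrt(2)*I*sqrt(pi)*ν*exp(-ν^2/8)/8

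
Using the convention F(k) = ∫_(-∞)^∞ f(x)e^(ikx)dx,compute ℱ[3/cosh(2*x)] 3*pi/(2*cosh(pi*k/4))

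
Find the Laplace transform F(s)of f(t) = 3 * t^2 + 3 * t 6/s^3 + 3/s^2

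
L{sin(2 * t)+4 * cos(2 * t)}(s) 2/(s^2+4)+4 * s/(s^2+4)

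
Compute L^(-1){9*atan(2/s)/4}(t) 9*sin(2*t)/(4*t)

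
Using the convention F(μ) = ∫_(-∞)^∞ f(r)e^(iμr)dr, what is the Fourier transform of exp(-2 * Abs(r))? 4/(μ^2 + 4)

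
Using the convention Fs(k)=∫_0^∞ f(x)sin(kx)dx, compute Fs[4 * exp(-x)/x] 4 * atan(k)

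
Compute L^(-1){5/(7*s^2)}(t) 5*t/7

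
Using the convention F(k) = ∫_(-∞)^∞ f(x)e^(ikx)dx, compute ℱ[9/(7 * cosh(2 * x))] 9 * pi/(14 * cosh(pi * k/4))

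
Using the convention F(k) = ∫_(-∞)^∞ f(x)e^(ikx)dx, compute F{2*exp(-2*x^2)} sqrt(2)*sqrt(pi)*exp(-k^2/8)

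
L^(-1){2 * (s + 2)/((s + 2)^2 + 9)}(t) 2 * exp(-2 * t) * cos(3 * t)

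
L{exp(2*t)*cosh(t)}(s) (s - 2)/((s - 2)^2-1)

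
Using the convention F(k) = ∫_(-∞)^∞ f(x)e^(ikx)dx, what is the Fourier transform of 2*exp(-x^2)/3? 2*sqrt(pi)*exp(-k^2/4)/3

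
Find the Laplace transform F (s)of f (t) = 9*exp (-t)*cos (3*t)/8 9*(s + 1)/ (8*( (s + 1)^2 + 9))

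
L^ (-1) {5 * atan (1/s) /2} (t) 5 * sin (t) / (2 * t) 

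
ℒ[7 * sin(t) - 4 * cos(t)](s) 7/(s^2 + 1) - 4 * s/(s^2 + 1)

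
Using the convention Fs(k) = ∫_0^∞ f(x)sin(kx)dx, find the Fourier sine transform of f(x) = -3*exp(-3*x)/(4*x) -3*atan(k/3)/4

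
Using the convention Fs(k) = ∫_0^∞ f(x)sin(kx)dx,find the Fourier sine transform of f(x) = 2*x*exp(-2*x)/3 8*k/(3*(k^2 + 4)^2)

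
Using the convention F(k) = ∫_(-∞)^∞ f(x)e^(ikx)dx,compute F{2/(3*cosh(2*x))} pi/(3*cosh(pi*k/4))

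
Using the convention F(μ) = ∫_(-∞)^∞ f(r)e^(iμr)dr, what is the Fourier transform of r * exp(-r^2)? I * sqrt(pi) * μ * exp(-μ^2/4)/2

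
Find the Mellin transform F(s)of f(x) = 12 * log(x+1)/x -12 * pi * csc(pi * s)/(s - 1)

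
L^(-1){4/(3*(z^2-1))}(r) 4*sinh(r)/3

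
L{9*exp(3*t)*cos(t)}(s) 9*(s - 3)/((s - 3)^2 + 1)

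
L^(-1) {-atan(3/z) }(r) -sin(3*r) /r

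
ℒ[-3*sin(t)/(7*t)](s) -3*atan(1/s)/7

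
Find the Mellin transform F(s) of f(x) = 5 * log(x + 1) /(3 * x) -5 * pi * csc(pi * s) /(3 * s - 3) 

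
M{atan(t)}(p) -pi*sec(pi*p/2)/(2*p)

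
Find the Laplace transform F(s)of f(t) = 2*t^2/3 4/(3*s^3)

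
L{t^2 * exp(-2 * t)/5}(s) 2/(5 * (s + 2)^3)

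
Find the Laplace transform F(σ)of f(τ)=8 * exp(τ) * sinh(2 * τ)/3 16/(3 * ((σ - 1)^2 - 4))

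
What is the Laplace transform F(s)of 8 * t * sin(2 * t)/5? 32 * s/(5 * (s^2+4)^2)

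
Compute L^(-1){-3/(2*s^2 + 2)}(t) -3*sin(t)/2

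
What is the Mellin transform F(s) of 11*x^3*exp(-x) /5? 11*gamma(s + 3) /5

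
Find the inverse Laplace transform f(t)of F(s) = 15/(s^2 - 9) 5 * sinh(3 * t)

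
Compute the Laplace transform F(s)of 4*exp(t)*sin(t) 4/((s - 1)^2 + 1)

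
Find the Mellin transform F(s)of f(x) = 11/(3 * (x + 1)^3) 11 * pi * (s - 2) * (s - 1)/(6 * sin(pi * s))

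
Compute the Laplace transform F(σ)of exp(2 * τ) 1/(σ - 2)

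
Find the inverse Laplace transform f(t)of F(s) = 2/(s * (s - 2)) 2 * exp(t) * sinh(t)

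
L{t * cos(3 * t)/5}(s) (s^2 - 9)/(5 * (s^2 + 9)^2)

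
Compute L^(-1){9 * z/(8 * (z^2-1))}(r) 9 * cosh(r)/8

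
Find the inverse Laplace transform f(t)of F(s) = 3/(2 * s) 3/2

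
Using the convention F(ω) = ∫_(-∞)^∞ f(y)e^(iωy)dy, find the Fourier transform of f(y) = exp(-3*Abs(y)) 6/(ω^2 + 9)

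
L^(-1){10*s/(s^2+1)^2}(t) 5*t*sin(t)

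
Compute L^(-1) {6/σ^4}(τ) τ^3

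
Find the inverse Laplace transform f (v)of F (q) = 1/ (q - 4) exp (4 * v)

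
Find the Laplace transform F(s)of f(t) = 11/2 11/(2*s)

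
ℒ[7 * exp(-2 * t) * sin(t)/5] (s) 7/(5 * ((s + 2)^2 + 1))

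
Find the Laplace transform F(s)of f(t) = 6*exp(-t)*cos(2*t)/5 6*(s + 1)/(5*((s + 1)^2 + 4))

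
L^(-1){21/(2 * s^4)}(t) 7 * t^3/4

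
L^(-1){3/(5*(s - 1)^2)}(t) 3*t*exp(t)/5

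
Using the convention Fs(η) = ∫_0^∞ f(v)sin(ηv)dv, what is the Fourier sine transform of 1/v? pi/2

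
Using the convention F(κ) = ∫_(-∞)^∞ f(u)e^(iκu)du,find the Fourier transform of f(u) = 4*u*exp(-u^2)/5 2*I*sqrt(pi)*κ*exp(-κ^2/4)/5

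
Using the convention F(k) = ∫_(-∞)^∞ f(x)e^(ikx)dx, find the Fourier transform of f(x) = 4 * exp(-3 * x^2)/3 4 * sqrt(3) * sqrt(pi) * exp(-k^2/12)/9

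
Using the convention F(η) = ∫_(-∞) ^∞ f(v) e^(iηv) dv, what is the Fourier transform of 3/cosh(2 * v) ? 3 * pi/(2 * cosh(pi * η/4) ) 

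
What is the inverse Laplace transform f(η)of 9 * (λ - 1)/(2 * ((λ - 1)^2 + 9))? 9 * exp(η) * cos(3 * η)/2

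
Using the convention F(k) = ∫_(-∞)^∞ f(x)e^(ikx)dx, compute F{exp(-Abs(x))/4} 1/(2*(k^2+1))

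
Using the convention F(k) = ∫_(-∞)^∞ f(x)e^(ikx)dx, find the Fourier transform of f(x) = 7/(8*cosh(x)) 7*pi/(8*cosh(pi*k/2))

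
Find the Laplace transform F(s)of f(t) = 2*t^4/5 48/(5*s^5)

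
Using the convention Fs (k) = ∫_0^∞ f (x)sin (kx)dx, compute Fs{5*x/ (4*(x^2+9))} 5*pi*exp (-3*k)/8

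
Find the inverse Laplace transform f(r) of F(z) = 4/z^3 2 * r^2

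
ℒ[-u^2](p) -2/p^3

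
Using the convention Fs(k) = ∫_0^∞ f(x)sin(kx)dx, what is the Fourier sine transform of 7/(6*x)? 7*pi/12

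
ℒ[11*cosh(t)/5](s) 11*s/(5*(s^2-1))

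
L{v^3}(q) 6/q^4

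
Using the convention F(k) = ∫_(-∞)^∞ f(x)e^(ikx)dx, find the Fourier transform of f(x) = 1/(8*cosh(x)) pi/(8*cosh(pi*k/2))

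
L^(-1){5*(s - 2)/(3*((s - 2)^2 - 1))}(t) 5*exp(2*t)*cosh(t)/3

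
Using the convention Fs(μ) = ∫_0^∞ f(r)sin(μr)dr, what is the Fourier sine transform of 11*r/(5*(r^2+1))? 11*pi*exp(-μ)/10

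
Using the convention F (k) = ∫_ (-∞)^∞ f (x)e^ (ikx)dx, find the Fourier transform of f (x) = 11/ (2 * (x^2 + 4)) 11 * pi * exp (-2 * Abs (k))/4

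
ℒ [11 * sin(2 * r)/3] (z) 22/(3 * (z^2 + 4))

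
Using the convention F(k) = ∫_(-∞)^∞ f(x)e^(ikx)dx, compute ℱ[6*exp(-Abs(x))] 12/(k^2 + 1)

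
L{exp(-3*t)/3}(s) 1/(3*(s + 3))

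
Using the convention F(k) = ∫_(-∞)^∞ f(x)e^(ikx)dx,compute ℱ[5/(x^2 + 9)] 5*pi*exp(-3*Abs(k))/3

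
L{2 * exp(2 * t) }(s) 2/(s - 2) 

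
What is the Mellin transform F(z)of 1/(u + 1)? pi*csc(pi*z)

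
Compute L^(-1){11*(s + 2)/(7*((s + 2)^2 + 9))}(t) 11*exp(-2*t)*cos(3*t)/7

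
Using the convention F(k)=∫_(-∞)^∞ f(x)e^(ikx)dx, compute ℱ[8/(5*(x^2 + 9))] 8*pi*exp(-3*Abs(k))/15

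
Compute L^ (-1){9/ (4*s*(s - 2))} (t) 9*exp (t)*sinh (t)/4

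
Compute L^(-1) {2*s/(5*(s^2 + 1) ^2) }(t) t*sin(t) /5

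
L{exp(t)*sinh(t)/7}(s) 1/(7*s*(s - 2))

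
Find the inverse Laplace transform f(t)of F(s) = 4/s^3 2*t^2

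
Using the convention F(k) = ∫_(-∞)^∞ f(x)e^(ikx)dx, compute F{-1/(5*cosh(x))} -pi/(5*cosh(pi*k/2))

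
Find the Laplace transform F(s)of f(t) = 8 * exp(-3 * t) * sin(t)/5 8/(5 * ((s + 3)^2 + 1))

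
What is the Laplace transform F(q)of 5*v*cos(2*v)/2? 5*(q^2-4)/(2*(q^2 + 4)^2)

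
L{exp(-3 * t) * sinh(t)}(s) 1/((s+3)^2 - 1)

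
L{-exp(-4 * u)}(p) -1/(p + 4)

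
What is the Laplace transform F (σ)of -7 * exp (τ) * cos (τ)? 7 * (1 - σ)/ ( (σ - 1)^2 + 1)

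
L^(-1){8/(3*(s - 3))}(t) 8*exp(3*t)/3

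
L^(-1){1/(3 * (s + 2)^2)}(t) t * exp(-2 * t)/3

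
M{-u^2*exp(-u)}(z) -gamma(z+2)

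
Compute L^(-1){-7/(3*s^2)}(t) -7*t/3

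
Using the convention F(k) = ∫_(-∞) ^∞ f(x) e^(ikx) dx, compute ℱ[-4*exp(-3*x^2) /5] -4*sqrt(3)*sqrt(pi)*exp(-k^2/12) /15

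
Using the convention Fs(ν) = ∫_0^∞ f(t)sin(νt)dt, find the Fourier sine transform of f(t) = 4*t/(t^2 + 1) 2*pi*exp(-ν)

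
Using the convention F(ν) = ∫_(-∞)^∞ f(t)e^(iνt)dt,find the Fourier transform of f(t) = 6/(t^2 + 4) 3*pi*exp(-2*Abs(ν))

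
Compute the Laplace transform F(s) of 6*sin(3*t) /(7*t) 6*atan(3/s) /7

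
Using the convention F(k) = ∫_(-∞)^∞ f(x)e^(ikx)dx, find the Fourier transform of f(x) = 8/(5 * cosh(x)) 8 * pi/(5 * cosh(pi * k/2))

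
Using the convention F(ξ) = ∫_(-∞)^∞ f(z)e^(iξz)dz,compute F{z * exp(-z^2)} I * sqrt(pi) * ξ * exp(-ξ^2/4)/2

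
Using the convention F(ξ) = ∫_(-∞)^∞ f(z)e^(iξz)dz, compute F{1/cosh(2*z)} pi/(2*cosh(pi*ξ/4))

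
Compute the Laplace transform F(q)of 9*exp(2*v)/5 9/(5*(q - 2))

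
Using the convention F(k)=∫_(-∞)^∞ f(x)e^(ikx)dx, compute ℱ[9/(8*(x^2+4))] 9*pi*exp(-2*Abs(k))/16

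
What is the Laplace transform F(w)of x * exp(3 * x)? (w - 3)^(-2)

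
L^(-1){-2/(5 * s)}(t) -2/5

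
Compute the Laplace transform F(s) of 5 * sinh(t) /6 5/(6 * (s^2 - 1) ) 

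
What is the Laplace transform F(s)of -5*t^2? -10/s^3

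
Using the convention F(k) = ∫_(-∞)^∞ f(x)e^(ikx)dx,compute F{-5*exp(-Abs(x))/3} -10/(3*k^2+3)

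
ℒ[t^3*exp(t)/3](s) 2/(s - 1)^4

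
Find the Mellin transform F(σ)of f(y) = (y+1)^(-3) pi*(σ - 2)*(σ - 1)/(2*sin(pi*σ))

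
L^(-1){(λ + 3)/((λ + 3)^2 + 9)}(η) exp(-3 * η) * cos(3 * η)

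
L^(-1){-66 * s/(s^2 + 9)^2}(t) -11 * t * sin(3 * t)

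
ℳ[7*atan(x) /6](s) -7*pi*sec(pi*s/2) /(12*s) 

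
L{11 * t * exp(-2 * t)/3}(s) 11/(3 * (s + 2)^2)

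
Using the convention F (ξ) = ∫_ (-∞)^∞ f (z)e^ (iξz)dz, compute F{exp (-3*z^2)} sqrt (3)*sqrt (pi)*exp (-ξ^2/12)/3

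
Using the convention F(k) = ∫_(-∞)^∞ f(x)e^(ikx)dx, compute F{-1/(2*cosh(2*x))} -pi/(4*cosh(pi*k/4))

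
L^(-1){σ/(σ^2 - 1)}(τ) cosh(τ)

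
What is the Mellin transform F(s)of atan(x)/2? -pi * sec(pi * s/2)/(4 * s)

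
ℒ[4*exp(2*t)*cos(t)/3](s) 4*(s - 2)/(3*((s - 2)^2+1))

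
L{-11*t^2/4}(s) -11/(2*s^3)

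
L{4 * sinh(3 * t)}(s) 12/(s^2-9)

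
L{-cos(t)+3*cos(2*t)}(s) 3*s/(s^2+4)- s/(s^2+1)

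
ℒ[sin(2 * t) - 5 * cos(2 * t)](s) 2/(s^2+4) - 5 * s/(s^2+4)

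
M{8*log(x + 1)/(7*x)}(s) -8*pi*csc(pi*s)/(7*s - 7)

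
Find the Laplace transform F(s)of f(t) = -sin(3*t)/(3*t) -atan(3/s)/3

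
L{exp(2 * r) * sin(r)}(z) 1/((z - 2)^2+1)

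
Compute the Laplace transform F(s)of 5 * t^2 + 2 2/s + 10/s^3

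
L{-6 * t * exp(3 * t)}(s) -6/(s - 3)^2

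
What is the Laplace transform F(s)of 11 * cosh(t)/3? 11 * s/(3 * (s^2 - 1))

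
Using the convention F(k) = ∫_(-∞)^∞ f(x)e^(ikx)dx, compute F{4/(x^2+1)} 4*pi*exp(-Abs(k))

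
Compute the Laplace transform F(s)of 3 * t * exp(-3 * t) 3/(s+3)^2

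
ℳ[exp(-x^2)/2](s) gamma(s/2)/4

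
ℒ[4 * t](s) 4/s^2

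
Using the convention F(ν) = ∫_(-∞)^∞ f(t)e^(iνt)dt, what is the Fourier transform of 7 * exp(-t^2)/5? 7 * sqrt(pi) * exp(-ν^2/4)/5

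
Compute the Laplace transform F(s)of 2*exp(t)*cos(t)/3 2*(s - 1)/(3*((s - 1)^2 + 1))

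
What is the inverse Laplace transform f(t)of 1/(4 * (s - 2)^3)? t^2 * exp(2 * t)/8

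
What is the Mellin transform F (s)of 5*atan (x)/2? -5*pi*sec (pi*s/2)/ (4*s)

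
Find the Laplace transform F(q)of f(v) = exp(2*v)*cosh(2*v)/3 (q - 2)/(3*q*(q - 4))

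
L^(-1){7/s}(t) 7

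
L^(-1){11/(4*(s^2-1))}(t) 11*sinh(t)/4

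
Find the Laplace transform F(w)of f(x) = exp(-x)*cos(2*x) (w+1)/((w+1)^2+4)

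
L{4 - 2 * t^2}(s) 4/s - 4/s^3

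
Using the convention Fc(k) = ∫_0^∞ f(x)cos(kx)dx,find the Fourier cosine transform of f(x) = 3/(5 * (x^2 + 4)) 3 * pi * exp(-2 * k)/20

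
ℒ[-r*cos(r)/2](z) (1 - z^2)/(2*(z^2 + 1)^2)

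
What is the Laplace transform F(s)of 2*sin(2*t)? 4/(s^2 + 4)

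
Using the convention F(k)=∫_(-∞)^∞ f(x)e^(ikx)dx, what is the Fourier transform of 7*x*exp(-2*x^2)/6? 7*sqrt(2)*I*sqrt(pi)*k*exp(-k^2/8)/48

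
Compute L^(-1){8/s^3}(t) 4*t^2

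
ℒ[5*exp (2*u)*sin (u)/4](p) 5/ (4*( (p - 2)^2 + 1))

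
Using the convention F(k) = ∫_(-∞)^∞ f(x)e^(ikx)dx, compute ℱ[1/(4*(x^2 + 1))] pi*exp(-Abs(k))/4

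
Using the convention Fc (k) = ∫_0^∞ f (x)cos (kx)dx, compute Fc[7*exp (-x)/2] 7/ (2*(k^2 + 1))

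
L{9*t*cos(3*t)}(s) 9*(s^2 - 9)/(s^2 + 9)^2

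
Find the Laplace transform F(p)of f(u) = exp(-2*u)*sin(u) 1/((p+2)^2+1)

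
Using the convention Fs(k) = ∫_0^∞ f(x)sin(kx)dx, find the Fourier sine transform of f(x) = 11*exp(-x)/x 11*atan(k)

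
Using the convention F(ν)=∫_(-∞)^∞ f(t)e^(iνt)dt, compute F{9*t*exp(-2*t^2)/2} 9*sqrt(2)*I*sqrt(pi)*ν*exp(-ν^2/8)/16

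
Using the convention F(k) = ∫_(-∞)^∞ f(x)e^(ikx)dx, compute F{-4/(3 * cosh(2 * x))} -2 * pi/(3 * cosh(pi * k/4))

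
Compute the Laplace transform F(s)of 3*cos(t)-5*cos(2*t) 3*s/(s^2 + 1)-5*s/(s^2 + 4)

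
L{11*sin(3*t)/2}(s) 33/(2*(s^2 + 9))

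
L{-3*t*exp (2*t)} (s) -3/ (s - 2)^2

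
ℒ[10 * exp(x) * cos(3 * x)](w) 10 * (w - 1)/((w - 1)^2+9)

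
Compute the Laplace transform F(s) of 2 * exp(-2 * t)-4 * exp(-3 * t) 2/(s+2)-4/(s+3) 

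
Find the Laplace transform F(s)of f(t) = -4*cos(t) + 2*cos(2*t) 2*s/(s^2 + 4) - 4*s/(s^2 + 1)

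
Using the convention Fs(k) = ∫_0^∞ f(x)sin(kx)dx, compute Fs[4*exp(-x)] 4*k/(k^2 + 1)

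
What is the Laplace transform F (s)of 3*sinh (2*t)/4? 3/ (2*(s^2-4))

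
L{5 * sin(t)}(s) 5/(s^2 + 1)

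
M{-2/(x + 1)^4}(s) pi * (s - 3) * (s - 2) * (s - 1)/(3 * sin(pi * s))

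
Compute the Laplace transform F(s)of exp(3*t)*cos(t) (s - 3)/((s - 3)^2 + 1)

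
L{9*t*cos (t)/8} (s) 9*(s^2 - 1)/ (8*(s^2 + 1)^2)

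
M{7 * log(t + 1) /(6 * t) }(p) -7 * pi * csc(pi * p) /(6 * p - 6) 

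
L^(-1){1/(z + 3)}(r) exp(-3*r)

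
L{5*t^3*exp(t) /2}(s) 15/(s - 1) ^4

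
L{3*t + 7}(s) 7/s + 3/s^2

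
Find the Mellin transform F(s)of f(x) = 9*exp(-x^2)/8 9*gamma(s/2)/16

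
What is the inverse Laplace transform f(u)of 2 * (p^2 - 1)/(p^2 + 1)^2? 2 * u * cos(u)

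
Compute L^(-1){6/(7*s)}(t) 6/7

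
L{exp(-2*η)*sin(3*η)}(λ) 3/((λ + 2)^2 + 9)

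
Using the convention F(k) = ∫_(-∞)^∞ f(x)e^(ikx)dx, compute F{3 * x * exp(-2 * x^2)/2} 3 * sqrt(2) * I * sqrt(pi) * k * exp(-k^2/8)/16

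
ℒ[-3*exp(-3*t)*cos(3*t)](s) 3*(-s - 3)/((s + 3)^2 + 9)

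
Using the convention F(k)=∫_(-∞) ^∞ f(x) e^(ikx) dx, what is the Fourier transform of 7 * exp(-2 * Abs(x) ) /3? 28/(3 * (k^2 + 4) ) 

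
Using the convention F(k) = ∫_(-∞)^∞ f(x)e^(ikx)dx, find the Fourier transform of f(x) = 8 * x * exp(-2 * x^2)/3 sqrt(2) * I * sqrt(pi) * k * exp(-k^2/8)/3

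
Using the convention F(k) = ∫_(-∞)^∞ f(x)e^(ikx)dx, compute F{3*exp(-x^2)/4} 3*sqrt(pi)*exp(-k^2/4)/4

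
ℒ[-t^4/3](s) -8/s^5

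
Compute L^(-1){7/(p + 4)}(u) 7 * exp(-4 * u)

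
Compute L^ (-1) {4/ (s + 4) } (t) 4 * exp (-4 * t) 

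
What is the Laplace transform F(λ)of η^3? 6/λ^4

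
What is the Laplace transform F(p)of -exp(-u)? -1/(p + 1)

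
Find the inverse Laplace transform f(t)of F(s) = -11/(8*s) -11/8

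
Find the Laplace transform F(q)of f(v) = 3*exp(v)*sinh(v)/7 3/(7*q*(q - 2))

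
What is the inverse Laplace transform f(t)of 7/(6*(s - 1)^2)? 7*t*exp(t)/6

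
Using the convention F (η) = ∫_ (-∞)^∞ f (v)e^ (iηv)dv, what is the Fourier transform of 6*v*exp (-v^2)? 3*I*sqrt (pi)*η*exp (-η^2/4)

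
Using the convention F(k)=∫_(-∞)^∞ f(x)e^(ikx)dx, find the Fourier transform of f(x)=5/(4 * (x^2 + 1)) 5 * pi * exp(-Abs(k))/4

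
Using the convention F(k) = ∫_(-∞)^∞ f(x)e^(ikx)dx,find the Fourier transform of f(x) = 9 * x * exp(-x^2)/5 9 * I * sqrt(pi) * k * exp(-k^2/4)/10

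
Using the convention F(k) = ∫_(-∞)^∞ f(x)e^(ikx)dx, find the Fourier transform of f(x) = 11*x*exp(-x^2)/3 11*I*sqrt(pi)*k*exp(-k^2/4)/6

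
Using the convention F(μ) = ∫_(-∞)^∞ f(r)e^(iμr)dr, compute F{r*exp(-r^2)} I*sqrt(pi)*μ*exp(-μ^2/4)/2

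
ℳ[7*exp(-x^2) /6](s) 7*gamma(s/2) /12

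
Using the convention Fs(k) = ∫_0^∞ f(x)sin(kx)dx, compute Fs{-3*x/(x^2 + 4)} -3*pi*exp(-2*k)/2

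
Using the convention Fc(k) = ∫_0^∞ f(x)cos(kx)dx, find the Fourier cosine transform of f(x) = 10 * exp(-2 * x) 20/(k^2 + 4)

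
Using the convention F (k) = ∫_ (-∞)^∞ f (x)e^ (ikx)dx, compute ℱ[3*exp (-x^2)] 3*sqrt (pi)*exp (-k^2/4)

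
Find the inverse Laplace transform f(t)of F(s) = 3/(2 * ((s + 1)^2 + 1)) 3 * exp(-t) * sin(t)/2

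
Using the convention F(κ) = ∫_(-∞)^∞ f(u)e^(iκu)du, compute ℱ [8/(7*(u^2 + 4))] 4*pi*exp(-2*Abs(κ))/7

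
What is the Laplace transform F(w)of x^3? 6/w^4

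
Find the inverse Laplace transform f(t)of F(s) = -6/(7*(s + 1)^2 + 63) -2*exp(-t)*sin(3*t)/7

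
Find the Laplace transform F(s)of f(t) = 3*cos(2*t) 3*s/(s^2 + 4)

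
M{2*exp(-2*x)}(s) 2^(1 - s)*gamma(s)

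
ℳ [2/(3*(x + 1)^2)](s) -2*pi*(s - 1)/(3*sin(pi*s))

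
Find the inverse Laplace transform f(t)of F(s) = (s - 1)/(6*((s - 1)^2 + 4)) exp(t)*cos(2*t)/6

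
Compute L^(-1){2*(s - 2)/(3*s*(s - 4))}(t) 2*exp(2*t)*cosh(2*t)/3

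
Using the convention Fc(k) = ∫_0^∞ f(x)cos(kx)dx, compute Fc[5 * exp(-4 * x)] 20/(k^2+16)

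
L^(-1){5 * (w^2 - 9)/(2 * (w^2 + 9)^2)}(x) 5 * x * cos(3 * x)/2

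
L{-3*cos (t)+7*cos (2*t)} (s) 7*s/ (s^2+4) - 3*s/ (s^2+1)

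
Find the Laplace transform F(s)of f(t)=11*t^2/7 22/(7*s^3)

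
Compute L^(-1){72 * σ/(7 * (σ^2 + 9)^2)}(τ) 12 * τ * sin(3 * τ)/7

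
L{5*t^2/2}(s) 5/s^3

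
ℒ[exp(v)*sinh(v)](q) 1/(q*(q - 2))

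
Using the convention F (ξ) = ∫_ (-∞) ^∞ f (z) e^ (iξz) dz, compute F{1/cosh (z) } pi/cosh (pi*ξ/2) 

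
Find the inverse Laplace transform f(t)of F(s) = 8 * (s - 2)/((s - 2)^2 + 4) 8 * exp(2 * t) * cos(2 * t)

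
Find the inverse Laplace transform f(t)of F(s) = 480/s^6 4*t^5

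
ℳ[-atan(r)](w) pi * sec(pi * w/2)/(2 * w)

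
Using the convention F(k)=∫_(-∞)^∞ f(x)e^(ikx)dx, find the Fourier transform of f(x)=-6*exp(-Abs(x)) -12/(k^2+1)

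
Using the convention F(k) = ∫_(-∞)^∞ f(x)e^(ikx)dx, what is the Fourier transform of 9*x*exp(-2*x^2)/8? 9*sqrt(2)*I*sqrt(pi)*k*exp(-k^2/8)/64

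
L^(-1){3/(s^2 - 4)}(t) 3 * sinh(2 * t)/2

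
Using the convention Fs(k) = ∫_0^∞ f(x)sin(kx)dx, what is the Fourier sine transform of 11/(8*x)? 11*pi/16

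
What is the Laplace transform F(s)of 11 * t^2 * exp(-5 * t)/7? 22/(7 * (s + 5)^3)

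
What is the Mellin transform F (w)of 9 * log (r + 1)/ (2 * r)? -9 * pi * csc (pi * w)/ (2 * w - 2)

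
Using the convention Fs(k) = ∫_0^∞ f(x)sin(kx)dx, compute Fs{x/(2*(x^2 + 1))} pi*exp(-k)/4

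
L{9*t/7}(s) 9/(7*s^2)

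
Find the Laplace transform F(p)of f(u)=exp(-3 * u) 1/(p + 3)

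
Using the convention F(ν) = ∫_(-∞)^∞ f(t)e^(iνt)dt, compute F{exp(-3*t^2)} sqrt(3)*sqrt(pi)*exp(-ν^2/12)/3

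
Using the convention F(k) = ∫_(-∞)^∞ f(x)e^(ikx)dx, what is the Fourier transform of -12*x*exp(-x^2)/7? -6*I*sqrt(pi)*k*exp(-k^2/4)/7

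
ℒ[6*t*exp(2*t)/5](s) 6/(5*(s - 2)^2)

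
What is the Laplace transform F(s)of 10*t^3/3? 20/s^4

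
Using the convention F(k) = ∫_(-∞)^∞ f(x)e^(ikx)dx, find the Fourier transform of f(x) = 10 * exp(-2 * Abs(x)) 40/(k^2 + 4)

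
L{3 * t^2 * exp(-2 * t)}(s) 6/(s + 2)^3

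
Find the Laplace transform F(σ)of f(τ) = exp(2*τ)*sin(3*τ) 3/((σ - 2)^2+9)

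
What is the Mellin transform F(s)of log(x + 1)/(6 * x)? -pi * csc(pi * s)/(6 * s - 6)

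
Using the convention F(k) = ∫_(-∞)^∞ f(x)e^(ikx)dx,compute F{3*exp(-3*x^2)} sqrt(3)*sqrt(pi)*exp(-k^2/12)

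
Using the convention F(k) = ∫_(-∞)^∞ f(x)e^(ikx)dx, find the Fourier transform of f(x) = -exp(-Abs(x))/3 -2/(3*k^2 + 3)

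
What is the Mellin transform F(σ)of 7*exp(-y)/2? 7*gamma(σ)/2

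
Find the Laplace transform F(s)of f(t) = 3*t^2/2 3/s^3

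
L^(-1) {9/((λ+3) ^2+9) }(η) 3*exp(-3*η)*sin(3*η) 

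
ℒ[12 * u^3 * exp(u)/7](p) 72/(7 * (p - 1)^4)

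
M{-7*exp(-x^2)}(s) -7*gamma(s/2)/2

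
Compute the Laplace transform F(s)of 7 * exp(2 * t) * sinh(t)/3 7/(3 * ((s - 2)^2 - 1))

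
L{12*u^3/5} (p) 72/ (5*p^4)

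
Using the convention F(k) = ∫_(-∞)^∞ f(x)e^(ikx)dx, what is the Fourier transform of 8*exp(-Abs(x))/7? 16/(7*(k^2 + 1))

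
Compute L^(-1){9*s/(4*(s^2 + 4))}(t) 9*cos(2*t)/4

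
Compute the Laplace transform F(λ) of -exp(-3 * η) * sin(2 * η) -2/((λ + 3) ^2 + 4) 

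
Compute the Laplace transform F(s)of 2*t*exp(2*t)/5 2/(5*(s - 2)^2)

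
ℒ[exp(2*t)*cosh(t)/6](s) (s - 2)/(6*((s - 2)^2 - 1))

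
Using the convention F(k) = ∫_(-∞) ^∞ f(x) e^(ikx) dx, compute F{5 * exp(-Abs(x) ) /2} 5/(k^2+1) 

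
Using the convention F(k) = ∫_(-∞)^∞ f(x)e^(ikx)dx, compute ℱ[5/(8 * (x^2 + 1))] 5 * pi * exp(-Abs(k))/8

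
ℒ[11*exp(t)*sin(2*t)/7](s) 22/(7*((s - 1)^2 + 4))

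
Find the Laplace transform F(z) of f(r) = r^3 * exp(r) 6/(z - 1) ^4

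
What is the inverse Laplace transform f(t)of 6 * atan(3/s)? 6 * sin(3 * t)/t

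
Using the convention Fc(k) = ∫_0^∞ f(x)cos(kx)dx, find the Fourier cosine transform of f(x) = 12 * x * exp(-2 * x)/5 12 * (4 - k^2)/(5 * (k^2 + 4)^2)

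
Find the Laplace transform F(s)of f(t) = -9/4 -9/(4*s)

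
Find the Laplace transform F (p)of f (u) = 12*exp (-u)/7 12/ (7*(p + 1))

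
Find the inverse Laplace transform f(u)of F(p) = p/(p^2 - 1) cosh(u)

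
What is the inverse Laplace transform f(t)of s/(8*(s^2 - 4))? cosh(2*t)/8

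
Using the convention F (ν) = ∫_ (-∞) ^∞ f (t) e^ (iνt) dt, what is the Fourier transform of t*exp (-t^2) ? I*sqrt (pi)*ν*exp (-ν^2/4) /2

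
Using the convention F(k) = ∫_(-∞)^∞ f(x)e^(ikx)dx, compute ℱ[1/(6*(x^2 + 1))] pi*exp(-Abs(k))/6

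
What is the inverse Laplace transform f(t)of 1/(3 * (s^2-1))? sinh(t)/3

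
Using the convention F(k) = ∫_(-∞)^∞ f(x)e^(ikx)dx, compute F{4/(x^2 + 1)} 4*pi*exp(-Abs(k))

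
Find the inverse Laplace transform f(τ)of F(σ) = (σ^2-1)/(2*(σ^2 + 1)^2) τ*cos(τ)/2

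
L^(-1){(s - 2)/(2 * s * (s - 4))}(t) exp(2 * t) * cosh(2 * t)/2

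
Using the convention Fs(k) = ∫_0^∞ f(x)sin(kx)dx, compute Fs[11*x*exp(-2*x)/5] 44*k/(5*(k^2 + 4)^2)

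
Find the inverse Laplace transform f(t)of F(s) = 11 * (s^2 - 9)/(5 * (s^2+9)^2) 11 * t * cos(3 * t)/5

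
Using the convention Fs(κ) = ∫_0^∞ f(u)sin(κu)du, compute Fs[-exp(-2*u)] -κ/(κ^2 + 4)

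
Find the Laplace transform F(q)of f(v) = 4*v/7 4/(7*q^2)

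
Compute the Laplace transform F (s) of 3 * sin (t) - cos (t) 3/ (s^2 + 1) - s/ (s^2 + 1) 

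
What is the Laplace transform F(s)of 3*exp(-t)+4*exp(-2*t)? 4/(s+2)+3/(s+1)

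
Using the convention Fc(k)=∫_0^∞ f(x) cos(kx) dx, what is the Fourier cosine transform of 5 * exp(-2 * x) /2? 5/(k^2 + 4) 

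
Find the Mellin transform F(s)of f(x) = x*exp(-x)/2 gamma(s+1)/2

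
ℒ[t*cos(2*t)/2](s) (s^2 - 4)/(2*(s^2 + 4)^2)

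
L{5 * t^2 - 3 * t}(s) 10/s^3 - 3/s^2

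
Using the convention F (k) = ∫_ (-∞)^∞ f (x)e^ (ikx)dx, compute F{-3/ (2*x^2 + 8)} -3*pi*exp (-2*Abs (k))/4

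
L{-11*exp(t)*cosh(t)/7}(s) 11*(1 - s)/(7*s*(s - 2))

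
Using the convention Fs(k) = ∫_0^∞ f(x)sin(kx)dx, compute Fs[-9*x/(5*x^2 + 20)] -9*pi*exp(-2*k)/10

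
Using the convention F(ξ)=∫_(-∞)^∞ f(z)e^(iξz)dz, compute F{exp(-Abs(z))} 2/(ξ^2+1)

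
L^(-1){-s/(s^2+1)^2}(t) -t*sin(t)/2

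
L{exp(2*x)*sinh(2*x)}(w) 2/(w*(w - 4))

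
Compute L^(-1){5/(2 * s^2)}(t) 5 * t/2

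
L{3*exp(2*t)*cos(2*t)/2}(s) 3*(s - 2)/(2*((s - 2)^2 + 4))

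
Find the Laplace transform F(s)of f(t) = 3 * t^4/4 18/s^5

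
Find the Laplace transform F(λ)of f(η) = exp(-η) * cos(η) (λ + 1)/((λ + 1)^2 + 1)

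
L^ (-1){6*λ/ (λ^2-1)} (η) 6*cosh (η)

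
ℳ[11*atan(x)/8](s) -11*pi*sec(pi*s/2)/(16*s)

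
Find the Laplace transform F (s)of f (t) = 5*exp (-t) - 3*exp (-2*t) 5/ (s + 1) - 3/ (s + 2)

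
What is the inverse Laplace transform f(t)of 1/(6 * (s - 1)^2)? t * exp(t)/6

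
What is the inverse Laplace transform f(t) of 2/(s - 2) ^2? 2 * t * exp(2 * t) 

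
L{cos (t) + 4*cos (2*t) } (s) s/ (s^2 + 1) + 4*s/ (s^2 + 4) 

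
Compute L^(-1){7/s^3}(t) 7 * t^2/2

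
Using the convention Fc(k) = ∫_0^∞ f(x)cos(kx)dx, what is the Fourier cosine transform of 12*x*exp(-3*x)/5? 12*(9 - k^2)/(5*(k^2 + 9)^2)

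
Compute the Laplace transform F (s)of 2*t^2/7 4/ (7*s^3)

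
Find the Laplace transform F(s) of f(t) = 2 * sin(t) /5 2/(5 * (s^2 + 1) ) 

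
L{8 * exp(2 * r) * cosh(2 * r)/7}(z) 8 * (z - 2)/(7 * z * (z - 4))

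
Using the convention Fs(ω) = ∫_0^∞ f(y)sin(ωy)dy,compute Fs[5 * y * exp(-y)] 10 * ω/(ω^2 + 1)^2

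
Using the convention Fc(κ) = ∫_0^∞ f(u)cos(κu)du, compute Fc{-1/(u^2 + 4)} -pi*exp(-2*κ)/4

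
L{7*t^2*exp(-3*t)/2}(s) 7/(s + 3)^3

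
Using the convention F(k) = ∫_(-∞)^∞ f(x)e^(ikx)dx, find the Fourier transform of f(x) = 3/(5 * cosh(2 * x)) 3 * pi/(10 * cosh(pi * k/4))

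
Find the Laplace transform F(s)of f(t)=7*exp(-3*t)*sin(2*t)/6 7/(3*((s + 3)^2 + 4))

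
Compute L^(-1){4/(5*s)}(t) 4/5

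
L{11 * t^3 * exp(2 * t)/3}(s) 22/(s - 2)^4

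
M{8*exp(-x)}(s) 8*gamma(s)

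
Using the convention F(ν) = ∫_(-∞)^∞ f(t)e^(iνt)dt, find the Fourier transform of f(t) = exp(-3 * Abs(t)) 6/(ν^2 + 9)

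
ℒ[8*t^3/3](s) 16/s^4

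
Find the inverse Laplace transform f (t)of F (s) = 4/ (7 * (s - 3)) 4 * exp (3 * t)/7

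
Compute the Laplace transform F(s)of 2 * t 2/s^2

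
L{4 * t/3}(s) 4/(3 * s^2)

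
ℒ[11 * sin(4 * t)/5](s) 44/(5 * (s^2 + 16))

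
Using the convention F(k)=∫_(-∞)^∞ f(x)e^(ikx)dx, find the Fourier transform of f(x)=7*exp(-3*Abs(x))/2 21/(k^2 + 9)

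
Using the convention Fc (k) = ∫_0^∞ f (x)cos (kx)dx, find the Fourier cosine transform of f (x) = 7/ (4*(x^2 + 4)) 7*pi*exp (-2*k)/16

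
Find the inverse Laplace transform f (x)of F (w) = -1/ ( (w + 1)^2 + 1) -exp (-x)*sin (x)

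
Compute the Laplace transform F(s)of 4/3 4/(3*s)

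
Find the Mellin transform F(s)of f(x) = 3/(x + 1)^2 -3*pi*(s - 1)/sin(pi*s)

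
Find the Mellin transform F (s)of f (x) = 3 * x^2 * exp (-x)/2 3 * gamma (s+2)/2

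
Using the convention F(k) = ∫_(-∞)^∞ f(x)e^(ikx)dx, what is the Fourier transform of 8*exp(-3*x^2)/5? 8*sqrt(3)*sqrt(pi)*exp(-k^2/12)/15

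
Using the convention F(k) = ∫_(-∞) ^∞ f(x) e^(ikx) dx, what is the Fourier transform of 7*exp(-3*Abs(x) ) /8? 21/(4*(k^2 + 9) ) 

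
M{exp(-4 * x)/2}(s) gamma(s)/(2 * 2^(2 * s))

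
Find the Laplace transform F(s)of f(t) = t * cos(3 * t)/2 (s^2 - 9)/(2 * (s^2 + 9)^2)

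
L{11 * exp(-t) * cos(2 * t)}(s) 11 * (s + 1)/((s + 1)^2 + 4)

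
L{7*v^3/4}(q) 21/(2*q^4)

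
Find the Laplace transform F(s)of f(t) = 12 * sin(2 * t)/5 24/(5 * (s^2 + 4))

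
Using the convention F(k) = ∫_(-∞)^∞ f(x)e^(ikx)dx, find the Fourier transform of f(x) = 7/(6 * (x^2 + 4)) 7 * pi * exp(-2 * Abs(k))/12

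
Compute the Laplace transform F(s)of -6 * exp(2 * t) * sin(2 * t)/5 -12/(5 * (s - 2)^2 + 20)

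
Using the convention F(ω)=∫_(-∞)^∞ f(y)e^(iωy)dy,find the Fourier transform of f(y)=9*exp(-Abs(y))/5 18/(5*(ω^2 + 1))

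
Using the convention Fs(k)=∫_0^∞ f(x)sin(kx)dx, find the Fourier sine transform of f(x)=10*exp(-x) 10*k/(k^2 + 1)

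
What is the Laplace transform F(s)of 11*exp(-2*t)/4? 11/(4*(s + 2))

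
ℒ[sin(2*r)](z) 2/(z^2+4)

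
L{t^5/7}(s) 120/(7*s^6)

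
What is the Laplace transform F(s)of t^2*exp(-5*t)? 2/(s + 5)^3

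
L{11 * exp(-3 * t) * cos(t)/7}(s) 11 * (s + 3)/(7 * ((s + 3)^2 + 1))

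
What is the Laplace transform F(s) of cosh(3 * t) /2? s/(2 * (s^2-9) ) 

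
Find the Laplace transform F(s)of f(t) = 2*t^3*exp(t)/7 12/(7*(s - 1)^4)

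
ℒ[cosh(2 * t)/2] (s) s/(2 * (s^2 - 4))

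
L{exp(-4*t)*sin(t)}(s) 1/((s + 4)^2 + 1)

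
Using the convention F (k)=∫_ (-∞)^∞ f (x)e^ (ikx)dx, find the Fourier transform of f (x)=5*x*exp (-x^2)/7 5*I*sqrt (pi)*k*exp (-k^2/4)/14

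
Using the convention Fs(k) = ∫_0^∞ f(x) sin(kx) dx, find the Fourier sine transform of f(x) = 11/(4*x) 11*pi/8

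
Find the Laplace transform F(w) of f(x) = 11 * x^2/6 11/(3 * w^3) 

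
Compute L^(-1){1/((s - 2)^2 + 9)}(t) exp(2 * t) * sin(3 * t)/3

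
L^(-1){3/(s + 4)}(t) 3 * exp(-4 * t)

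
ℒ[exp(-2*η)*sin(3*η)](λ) 3/((λ + 2)^2 + 9)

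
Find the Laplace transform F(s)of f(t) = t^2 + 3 3/s + 2/s^3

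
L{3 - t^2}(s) 3/s - 2/s^3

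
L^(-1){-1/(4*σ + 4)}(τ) -exp(-τ)/4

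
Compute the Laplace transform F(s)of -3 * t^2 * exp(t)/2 -3/(s - 1)^3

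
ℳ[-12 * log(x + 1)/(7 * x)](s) 12 * pi * csc(pi * s)/(7 * (s - 1))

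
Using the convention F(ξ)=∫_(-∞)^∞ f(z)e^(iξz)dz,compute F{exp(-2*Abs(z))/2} 2/(ξ^2 + 4)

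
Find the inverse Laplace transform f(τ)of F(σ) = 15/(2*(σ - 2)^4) 5*τ^3*exp(2*τ)/4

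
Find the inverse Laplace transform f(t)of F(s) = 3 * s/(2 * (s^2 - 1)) 3 * cosh(t)/2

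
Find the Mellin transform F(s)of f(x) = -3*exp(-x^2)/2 -3*gamma(s/2)/4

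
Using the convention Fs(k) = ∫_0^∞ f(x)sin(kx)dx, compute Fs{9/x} 9 * pi/2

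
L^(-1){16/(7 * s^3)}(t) 8 * t^2/7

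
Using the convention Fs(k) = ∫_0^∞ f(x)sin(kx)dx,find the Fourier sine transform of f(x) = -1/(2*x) -pi/4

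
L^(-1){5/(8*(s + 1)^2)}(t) 5*t*exp(-t)/8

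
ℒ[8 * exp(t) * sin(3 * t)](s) 24/((s - 1)^2+9)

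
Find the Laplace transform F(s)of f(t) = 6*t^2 12/s^3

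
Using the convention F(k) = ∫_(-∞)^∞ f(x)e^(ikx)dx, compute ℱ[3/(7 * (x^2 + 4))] 3 * pi * exp(-2 * Abs(k))/14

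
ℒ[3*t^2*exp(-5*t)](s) 6/(s + 5)^3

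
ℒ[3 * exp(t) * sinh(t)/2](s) 3/(2 * s * (s - 2))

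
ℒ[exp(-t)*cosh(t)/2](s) (s + 1)/(2*s*(s + 2))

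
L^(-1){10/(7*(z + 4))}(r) 10*exp(-4*r)/7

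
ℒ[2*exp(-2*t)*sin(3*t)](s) 6/((s + 2)^2 + 9)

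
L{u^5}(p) 120/p^6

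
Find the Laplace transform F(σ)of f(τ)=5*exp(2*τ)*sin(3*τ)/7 15/(7*((σ - 2)^2+9))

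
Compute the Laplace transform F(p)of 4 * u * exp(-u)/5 4/(5 * (p + 1)^2)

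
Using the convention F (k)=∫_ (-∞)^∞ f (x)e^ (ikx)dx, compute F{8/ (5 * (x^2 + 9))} 8 * pi * exp (-3 * Abs (k))/15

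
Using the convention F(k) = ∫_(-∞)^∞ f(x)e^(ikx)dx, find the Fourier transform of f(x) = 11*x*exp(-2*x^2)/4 11*sqrt(2)*I*sqrt(pi)*k*exp(-k^2/8)/32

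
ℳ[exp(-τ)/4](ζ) gamma(ζ)/4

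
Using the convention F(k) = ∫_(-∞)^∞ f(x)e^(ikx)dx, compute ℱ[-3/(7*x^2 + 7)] -3*pi*exp(-Abs(k))/7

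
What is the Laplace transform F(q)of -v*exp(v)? -1/(q - 1)^2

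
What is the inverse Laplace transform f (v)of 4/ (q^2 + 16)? sin (4*v)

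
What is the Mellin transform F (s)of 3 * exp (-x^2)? 3 * gamma (s/2)/2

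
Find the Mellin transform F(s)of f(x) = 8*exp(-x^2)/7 4*gamma(s/2)/7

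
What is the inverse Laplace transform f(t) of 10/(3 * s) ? 10/3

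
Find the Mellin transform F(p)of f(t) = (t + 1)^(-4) gamma(p)*gamma(4 - p)/6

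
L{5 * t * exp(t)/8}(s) 5/(8 * (s - 1)^2)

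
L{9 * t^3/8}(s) 27/(4 * s^4)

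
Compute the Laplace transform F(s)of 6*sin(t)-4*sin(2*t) 6/(s^2 + 1)-8/(s^2 + 4)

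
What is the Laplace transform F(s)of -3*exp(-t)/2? -3/(2*s+2)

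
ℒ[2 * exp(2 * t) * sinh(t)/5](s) 2/(5 * ((s - 2)^2-1))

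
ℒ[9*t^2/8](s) 9/(4*s^3)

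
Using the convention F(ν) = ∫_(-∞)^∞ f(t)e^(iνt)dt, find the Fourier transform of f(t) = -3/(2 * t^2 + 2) -3 * pi * exp(-Abs(ν))/2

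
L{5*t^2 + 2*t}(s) 10/s^3 + 2/s^2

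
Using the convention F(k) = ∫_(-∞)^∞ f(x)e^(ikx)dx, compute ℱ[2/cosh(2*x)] pi/cosh(pi*k/4)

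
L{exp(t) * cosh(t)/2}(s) (s - 1)/(2 * s * (s - 2))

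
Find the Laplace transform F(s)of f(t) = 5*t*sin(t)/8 5*s/(4*(s^2 + 1)^2)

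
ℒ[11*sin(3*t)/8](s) 33/(8*(s^2 + 9))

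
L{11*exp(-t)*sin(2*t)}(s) 22/((s + 1)^2 + 4)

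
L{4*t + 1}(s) 4/s^2 + 1/s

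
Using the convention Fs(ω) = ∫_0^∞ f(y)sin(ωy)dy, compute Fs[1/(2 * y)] pi/4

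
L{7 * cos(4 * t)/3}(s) 7 * s/(3 * (s^2+16))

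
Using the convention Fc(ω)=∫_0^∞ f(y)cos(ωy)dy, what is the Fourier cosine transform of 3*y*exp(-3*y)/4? 3*(9 - ω^2)/(4*(ω^2 + 9)^2)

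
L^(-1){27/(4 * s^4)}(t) 9 * t^3/8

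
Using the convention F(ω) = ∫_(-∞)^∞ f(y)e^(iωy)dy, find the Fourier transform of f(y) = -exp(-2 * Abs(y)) -4/(ω^2 + 4)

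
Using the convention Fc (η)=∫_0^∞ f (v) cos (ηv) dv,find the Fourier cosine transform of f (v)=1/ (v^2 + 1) pi * exp (-η) /2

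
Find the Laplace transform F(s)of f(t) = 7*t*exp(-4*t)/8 7/(8*(s + 4)^2)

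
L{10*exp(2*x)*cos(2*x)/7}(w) 10*(w - 2)/(7*((w - 2)^2 + 4))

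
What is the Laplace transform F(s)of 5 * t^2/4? 5/(2 * s^3)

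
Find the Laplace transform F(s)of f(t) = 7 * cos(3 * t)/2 7 * s/(2 * (s^2 + 9))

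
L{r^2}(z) 2/z^3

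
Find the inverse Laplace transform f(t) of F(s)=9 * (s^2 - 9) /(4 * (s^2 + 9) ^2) 9 * t * cos(3 * t) /4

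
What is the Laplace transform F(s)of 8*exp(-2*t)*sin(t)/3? 8/(3*((s + 2)^2 + 1))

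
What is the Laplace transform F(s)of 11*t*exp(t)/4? 11/(4*(s - 1)^2)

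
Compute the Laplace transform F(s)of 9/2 9/(2*s)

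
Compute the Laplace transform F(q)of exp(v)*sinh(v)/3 1/(3*q*(q - 2))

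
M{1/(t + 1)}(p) pi * csc(pi * p)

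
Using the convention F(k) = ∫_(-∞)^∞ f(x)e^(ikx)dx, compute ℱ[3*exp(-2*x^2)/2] 3*sqrt(2)*sqrt(pi)*exp(-k^2/8)/4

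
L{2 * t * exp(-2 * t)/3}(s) 2/(3 * (s + 2)^2)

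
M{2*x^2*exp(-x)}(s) 2*gamma(s + 2)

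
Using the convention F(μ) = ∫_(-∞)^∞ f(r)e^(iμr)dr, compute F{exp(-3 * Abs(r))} 6/(μ^2 + 9)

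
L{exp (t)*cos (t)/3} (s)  (s - 1)/ (3*( (s - 1)^2 + 1))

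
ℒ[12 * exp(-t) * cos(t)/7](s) 12 * (s+1)/(7 * ((s+1)^2+1))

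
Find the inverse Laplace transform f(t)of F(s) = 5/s 5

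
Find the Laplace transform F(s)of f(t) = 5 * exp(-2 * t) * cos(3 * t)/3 5 * (s + 2)/(3 * ((s + 2)^2 + 9))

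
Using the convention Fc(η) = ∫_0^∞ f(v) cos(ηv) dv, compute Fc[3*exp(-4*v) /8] 3/(2*(η^2 + 16) ) 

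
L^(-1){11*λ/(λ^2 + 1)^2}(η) 11*η*sin(η)/2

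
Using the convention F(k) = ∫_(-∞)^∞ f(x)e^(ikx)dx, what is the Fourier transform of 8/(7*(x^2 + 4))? 4*pi*exp(-2*Abs(k))/7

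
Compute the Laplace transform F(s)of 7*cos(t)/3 7*s/(3*(s^2 + 1))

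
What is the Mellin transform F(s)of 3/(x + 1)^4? gamma(s)*gamma(4 - s)/2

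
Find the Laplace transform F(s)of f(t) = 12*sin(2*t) 24/(s^2+4)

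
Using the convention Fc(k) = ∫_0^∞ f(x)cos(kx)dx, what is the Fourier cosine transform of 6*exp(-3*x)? 18/(k^2 + 9)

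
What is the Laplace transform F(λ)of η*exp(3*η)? (λ - 3)^(-2)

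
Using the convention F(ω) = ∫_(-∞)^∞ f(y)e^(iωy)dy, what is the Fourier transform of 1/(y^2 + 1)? pi*exp(-Abs(ω))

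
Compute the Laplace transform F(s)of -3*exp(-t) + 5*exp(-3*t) 5/(s + 3) - 3/(s + 1)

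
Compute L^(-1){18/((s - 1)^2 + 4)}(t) 9*exp(t)*sin(2*t)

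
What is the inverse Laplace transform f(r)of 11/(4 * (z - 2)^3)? 11 * r^2 * exp(2 * r)/8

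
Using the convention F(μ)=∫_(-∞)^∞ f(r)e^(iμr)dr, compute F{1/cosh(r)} pi/cosh(pi * μ/2)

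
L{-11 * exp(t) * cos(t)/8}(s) 11 * (1 - s)/(8 * ((s - 1)^2 + 1))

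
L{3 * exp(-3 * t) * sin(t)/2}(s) 3/(2 * ((s + 3)^2 + 1))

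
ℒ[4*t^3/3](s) 8/s^4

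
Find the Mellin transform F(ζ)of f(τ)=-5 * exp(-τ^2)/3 -5 * gamma(ζ/2)/6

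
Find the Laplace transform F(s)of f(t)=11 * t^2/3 22/(3 * s^3)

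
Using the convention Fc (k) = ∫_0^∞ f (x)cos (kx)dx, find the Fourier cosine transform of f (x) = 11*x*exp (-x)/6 11*(1 - k^2)/ (6*(k^2+1)^2)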